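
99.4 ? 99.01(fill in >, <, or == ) >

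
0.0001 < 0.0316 True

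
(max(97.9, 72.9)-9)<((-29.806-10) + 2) False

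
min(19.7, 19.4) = 19.4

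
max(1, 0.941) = 1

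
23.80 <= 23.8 True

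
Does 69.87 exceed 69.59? Yes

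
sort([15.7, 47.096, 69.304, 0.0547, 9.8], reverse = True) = [69.304, 47.096, 15.7, 9.8, 0.0547]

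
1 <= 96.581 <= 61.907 False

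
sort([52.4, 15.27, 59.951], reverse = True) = [59.951, 52.4, 15.27]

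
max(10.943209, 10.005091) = 10.943209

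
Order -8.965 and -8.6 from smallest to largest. -8.965, -8.6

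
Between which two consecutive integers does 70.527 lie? 70 and 71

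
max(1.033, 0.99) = 1.033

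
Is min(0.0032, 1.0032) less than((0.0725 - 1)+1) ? Yes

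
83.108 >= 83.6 False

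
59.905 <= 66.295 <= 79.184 True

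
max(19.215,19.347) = 19.347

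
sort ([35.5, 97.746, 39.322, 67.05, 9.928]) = [9.928, 35.5, 39.322, 67.05, 97.746]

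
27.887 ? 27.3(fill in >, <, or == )>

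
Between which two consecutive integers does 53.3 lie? 53 and 54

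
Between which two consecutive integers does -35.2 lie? -36 and -35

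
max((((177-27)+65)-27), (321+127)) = 448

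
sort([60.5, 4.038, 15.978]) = [4.038, 15.978, 60.5]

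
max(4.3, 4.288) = 4.3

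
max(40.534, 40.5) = 40.534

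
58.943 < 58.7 False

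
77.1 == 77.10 True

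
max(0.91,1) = 1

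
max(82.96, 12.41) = 82.96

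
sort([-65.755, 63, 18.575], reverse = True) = [63, 18.575, -65.755]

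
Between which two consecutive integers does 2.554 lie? 2 and 3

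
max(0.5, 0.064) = 0.5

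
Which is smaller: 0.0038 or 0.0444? 0.0038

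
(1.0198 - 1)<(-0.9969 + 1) False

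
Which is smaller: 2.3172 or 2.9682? 2.3172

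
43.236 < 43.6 True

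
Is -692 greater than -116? No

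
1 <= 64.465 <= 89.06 True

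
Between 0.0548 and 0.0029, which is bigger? 0.0548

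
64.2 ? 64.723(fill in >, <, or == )<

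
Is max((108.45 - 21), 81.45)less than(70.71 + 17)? Yes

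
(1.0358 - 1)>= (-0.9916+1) True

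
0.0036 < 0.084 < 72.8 True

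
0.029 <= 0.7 True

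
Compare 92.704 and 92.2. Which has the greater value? 92.704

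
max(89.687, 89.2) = 89.687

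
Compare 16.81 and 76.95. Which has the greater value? 76.95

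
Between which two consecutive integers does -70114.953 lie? -70115 and -70114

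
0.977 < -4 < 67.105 False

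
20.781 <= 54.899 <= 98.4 True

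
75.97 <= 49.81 False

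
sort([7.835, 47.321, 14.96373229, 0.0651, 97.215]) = [0.0651, 7.835, 14.96373229, 47.321, 97.215]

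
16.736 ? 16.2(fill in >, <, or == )>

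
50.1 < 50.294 True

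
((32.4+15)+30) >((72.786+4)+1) False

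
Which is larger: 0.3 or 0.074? 0.3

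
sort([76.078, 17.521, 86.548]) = [17.521, 76.078, 86.548]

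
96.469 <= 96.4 False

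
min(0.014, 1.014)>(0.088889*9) False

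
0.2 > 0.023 True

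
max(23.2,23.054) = 23.2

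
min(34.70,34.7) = 34.70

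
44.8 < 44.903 True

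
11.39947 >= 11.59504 False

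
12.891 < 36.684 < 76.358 True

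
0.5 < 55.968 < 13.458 False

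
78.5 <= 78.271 False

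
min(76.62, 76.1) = 76.1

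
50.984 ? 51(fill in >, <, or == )<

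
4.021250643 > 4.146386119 False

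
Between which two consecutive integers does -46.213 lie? -47 and -46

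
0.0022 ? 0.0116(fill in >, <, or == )<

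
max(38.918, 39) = 39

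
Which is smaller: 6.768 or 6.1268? 6.1268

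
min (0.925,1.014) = 0.925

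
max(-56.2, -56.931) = -56.2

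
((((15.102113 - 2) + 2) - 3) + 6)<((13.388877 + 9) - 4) True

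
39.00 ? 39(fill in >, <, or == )==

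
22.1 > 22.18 False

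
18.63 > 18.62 True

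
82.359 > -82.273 True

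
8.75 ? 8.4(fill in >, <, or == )>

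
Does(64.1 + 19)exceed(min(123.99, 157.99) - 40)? No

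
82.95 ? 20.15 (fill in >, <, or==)>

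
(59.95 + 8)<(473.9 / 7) False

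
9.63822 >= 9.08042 True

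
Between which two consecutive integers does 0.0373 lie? 0 and 1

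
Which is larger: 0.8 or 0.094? 0.8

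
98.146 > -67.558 True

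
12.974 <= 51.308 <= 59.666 True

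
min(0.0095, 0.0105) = 0.0095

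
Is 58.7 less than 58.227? No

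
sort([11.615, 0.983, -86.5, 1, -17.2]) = [-86.5, -17.2, 0.983, 1, 11.615]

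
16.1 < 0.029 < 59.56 False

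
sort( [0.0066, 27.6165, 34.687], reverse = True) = [34.687, 27.6165, 0.0066]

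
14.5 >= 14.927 False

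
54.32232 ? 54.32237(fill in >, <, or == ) <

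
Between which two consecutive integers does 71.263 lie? 71 and 72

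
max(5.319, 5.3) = 5.319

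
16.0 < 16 False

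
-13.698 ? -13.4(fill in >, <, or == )<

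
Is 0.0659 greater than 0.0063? Yes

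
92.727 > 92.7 True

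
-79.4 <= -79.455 False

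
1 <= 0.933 False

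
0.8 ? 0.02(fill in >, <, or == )>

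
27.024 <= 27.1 True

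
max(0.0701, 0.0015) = 0.0701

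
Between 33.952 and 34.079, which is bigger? 34.079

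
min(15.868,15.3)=15.3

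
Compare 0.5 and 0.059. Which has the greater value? 0.5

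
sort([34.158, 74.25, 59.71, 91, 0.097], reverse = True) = [91, 74.25, 59.71, 34.158, 0.097]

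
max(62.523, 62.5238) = 62.5238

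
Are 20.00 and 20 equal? Yes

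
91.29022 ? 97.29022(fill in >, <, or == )<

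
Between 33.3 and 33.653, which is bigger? 33.653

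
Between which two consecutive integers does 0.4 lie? 0 and 1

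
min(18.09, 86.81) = 18.09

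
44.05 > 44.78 False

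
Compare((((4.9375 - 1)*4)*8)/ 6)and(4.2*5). They are equal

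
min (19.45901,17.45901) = 17.45901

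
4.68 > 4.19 True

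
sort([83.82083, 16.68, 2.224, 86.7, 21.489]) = [2.224, 16.68, 21.489, 83.82083, 86.7]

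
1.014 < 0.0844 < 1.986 False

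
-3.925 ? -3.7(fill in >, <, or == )<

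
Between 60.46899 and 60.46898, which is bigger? 60.46899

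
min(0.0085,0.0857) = 0.0085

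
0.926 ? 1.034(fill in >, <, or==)<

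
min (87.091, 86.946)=86.946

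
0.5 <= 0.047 False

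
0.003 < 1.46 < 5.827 True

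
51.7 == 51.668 False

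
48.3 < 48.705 True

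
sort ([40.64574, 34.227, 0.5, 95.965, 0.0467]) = [0.0467, 0.5, 34.227, 40.64574, 95.965]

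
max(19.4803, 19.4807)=19.4807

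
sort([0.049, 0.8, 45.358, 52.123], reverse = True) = [52.123, 45.358, 0.8, 0.049]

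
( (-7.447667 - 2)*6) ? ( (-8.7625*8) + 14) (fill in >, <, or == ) <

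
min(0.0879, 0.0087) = 0.0087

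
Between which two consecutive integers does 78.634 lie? 78 and 79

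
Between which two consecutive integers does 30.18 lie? 30 and 31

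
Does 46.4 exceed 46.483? No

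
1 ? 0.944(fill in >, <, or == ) >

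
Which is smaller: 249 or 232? 232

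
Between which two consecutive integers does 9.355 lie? 9 and 10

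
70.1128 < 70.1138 True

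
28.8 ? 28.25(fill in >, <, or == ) >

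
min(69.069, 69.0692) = 69.069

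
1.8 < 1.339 False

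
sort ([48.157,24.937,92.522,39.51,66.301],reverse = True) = [92.522,66.301,48.157,39.51,24.937]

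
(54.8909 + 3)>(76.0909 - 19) True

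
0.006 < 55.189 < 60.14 True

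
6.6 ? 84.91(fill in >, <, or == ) <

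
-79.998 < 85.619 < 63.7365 False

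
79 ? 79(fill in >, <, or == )==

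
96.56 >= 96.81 False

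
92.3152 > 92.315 True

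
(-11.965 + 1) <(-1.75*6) True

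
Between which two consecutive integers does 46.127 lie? 46 and 47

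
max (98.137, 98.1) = 98.137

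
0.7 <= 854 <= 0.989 False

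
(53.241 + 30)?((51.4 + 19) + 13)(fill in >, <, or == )<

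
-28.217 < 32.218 True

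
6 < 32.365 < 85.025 True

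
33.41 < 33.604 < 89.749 True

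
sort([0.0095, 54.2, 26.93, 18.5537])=[0.0095, 18.5537, 26.93, 54.2]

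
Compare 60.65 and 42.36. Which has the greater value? 60.65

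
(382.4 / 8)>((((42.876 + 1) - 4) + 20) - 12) False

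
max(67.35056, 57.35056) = 67.35056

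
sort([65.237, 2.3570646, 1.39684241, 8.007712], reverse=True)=[65.237, 8.007712, 2.3570646, 1.39684241]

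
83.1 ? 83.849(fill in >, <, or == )<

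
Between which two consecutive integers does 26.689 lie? 26 and 27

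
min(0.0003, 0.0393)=0.0003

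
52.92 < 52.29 False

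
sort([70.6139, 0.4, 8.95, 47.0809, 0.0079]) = [0.0079, 0.4, 8.95, 47.0809, 70.6139]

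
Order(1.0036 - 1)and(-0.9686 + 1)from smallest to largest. (1.0036 - 1),(-0.9686 + 1)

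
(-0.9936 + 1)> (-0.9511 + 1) False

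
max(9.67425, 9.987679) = 9.987679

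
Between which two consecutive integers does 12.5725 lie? 12 and 13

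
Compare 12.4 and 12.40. They are equal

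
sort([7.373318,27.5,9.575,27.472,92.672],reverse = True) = [92.672,27.5,27.472,9.575,7.373318]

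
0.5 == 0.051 False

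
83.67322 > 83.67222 True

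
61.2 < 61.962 True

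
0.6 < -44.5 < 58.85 False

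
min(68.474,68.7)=68.474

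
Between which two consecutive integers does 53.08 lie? 53 and 54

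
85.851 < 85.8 False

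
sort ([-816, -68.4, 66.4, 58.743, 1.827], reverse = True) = [66.4, 58.743, 1.827, -68.4, -816]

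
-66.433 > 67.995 False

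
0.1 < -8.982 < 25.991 False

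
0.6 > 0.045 True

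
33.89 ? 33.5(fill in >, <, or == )>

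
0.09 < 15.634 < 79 True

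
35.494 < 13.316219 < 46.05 False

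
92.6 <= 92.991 True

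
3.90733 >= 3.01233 True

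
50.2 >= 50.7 False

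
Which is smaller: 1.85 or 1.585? 1.585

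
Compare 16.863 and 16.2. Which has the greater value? 16.863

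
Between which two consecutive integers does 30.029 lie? 30 and 31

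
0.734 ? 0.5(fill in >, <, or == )>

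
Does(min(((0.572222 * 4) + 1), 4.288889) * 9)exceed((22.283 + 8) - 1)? Yes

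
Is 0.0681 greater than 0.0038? Yes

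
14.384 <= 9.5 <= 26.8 False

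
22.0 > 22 False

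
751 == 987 False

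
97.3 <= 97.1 False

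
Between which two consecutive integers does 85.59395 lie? 85 and 86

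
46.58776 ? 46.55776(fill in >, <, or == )>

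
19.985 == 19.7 False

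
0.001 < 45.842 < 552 True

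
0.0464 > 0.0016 True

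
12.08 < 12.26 True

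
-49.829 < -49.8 True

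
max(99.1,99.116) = 99.116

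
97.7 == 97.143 False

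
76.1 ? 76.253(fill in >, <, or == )<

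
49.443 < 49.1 False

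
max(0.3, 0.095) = 0.3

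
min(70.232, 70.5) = 70.232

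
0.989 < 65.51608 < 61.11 False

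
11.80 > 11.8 False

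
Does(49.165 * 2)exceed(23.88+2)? Yes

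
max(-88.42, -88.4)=-88.4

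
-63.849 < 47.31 True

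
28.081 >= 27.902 True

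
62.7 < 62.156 False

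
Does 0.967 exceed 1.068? No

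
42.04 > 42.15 False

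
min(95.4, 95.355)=95.355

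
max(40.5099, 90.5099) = 90.5099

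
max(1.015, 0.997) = 1.015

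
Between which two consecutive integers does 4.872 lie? 4 and 5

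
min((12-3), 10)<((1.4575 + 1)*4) True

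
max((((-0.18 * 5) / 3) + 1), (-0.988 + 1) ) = 0.7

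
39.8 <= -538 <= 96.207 False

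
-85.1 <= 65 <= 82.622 True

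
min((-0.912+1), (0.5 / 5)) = 0.088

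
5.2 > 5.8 False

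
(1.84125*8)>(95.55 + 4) False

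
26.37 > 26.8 False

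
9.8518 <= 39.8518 True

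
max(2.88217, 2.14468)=2.88217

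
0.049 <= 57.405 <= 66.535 True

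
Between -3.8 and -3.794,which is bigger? -3.794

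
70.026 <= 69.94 False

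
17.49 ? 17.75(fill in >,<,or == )<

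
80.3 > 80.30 False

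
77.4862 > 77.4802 True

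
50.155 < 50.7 True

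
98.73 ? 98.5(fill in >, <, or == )>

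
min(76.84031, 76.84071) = 76.84031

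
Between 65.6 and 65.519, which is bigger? 65.6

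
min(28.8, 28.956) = 28.8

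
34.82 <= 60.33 True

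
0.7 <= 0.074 False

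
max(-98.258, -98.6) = -98.258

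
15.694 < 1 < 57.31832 False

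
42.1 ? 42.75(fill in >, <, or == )<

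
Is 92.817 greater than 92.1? Yes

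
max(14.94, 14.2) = 14.94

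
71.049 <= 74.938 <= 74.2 False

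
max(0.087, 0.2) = 0.2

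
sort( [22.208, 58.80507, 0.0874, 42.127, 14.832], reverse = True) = [58.80507, 42.127, 22.208, 14.832, 0.0874]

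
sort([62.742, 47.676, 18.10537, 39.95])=[18.10537, 39.95, 47.676, 62.742]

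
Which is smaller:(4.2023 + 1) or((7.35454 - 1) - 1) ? (4.2023 + 1)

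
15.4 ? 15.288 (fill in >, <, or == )>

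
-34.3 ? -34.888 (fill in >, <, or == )>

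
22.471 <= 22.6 True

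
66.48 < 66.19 False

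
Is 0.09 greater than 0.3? No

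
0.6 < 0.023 False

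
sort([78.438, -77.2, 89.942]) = [-77.2, 78.438, 89.942]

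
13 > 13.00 False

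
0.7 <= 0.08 False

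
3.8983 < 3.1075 False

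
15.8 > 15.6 True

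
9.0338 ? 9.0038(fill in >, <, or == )>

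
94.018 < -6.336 False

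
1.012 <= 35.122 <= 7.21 False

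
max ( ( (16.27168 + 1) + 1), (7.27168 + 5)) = 18.27168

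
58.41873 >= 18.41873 True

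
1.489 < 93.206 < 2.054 False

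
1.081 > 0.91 True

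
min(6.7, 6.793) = 6.7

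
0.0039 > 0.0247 False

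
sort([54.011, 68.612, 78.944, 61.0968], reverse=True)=[78.944, 68.612, 61.0968, 54.011]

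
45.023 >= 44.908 True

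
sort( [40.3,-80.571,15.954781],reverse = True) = [40.3,15.954781,-80.571]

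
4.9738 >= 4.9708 True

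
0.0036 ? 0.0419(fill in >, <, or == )<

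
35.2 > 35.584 False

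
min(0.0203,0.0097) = 0.0097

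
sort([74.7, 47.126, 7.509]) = [7.509, 47.126, 74.7]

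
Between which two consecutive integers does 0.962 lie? 0 and 1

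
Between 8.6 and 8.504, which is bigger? 8.6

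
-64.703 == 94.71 False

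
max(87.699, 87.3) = 87.699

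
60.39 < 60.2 False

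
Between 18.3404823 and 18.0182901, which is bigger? 18.3404823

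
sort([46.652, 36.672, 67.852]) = [36.672, 46.652, 67.852]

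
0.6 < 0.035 False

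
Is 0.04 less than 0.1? Yes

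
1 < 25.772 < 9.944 False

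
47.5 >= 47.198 True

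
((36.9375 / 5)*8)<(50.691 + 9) True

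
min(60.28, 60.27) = 60.27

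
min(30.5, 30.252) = 30.252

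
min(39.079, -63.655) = -63.655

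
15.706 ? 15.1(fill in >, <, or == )>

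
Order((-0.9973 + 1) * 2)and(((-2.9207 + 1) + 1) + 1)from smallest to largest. ((-0.9973 + 1) * 2), (((-2.9207 + 1) + 1) + 1)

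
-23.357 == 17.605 False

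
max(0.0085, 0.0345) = 0.0345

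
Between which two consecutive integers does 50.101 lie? 50 and 51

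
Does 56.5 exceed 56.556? No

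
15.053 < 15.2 True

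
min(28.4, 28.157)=28.157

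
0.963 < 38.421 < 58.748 True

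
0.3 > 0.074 True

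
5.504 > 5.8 False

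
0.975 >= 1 False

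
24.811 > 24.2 True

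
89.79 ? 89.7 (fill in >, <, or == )>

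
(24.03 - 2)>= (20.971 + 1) True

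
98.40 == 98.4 True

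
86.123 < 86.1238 True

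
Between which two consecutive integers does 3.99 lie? 3 and 4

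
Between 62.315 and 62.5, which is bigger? 62.5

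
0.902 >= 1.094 False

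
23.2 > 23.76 False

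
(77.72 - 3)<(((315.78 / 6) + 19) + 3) False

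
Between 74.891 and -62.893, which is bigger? 74.891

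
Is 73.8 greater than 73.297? Yes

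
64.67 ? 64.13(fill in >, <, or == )>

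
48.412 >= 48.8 False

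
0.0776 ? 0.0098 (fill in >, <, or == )>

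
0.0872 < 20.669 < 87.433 True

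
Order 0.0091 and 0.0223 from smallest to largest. 0.0091, 0.0223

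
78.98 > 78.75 True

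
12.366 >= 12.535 False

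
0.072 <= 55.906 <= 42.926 False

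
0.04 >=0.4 False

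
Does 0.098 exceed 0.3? No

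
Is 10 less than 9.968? No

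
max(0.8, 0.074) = 0.8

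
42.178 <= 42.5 True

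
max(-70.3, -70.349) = -70.3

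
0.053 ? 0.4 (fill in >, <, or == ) <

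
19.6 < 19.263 False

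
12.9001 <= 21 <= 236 True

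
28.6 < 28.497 False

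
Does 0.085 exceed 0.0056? Yes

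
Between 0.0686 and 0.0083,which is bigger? 0.0686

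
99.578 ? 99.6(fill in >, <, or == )<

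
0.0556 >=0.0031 True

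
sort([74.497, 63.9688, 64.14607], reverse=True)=[74.497, 64.14607, 63.9688]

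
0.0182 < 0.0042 False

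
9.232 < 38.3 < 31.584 False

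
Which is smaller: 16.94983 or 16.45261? 16.45261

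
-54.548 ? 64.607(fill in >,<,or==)<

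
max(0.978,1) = 1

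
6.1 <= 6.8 True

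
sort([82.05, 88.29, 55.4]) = [55.4, 82.05, 88.29]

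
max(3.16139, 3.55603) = 3.55603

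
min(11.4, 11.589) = 11.4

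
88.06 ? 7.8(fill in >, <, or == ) >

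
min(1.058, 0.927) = 0.927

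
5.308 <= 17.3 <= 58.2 True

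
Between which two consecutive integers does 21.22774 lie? 21 and 22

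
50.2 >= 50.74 False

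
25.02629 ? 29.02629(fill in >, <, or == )<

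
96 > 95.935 True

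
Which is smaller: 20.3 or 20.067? 20.067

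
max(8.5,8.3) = 8.5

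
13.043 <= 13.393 True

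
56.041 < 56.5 True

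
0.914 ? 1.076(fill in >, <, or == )<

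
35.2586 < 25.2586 False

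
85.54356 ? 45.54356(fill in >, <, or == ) >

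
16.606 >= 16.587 True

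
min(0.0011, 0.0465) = 0.0011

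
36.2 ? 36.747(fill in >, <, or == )<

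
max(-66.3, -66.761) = -66.3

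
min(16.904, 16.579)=16.579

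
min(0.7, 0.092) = 0.092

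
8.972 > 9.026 False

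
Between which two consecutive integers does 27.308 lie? 27 and 28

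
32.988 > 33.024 False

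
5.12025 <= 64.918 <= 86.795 True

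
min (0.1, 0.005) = 0.005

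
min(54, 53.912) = 53.912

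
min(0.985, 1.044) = 0.985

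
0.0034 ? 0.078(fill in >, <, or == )<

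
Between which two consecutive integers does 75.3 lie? 75 and 76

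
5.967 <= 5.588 False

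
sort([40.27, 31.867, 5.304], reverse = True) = [40.27, 31.867, 5.304]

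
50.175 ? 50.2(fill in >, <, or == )<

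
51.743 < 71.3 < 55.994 False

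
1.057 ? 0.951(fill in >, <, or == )>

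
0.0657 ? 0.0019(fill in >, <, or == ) >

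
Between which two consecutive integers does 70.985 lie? 70 and 71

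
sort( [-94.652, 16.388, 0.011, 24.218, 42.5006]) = [-94.652, 0.011, 16.388, 24.218, 42.5006]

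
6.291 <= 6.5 True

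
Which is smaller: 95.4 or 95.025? 95.025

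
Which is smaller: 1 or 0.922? 0.922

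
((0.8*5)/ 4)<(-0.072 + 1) False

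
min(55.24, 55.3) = 55.24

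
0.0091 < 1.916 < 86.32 True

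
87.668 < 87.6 False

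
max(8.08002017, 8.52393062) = 8.52393062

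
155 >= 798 False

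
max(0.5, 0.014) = 0.5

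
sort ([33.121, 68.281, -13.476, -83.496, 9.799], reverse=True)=[68.281, 33.121, 9.799, -13.476, -83.496]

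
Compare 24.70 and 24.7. They are equal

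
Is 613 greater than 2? Yes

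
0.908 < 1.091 True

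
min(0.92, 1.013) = 0.92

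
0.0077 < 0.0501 True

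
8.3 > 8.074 True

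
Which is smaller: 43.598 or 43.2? 43.2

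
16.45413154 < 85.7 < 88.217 True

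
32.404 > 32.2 True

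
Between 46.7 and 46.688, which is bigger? 46.7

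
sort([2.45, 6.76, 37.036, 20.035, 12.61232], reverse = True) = [37.036, 20.035, 12.61232, 6.76, 2.45]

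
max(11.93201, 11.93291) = 11.93291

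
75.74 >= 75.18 True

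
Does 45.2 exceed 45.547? No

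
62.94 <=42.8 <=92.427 False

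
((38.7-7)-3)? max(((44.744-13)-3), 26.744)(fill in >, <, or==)<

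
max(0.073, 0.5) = 0.5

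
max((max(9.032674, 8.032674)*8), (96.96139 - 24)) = 72.96139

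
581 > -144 True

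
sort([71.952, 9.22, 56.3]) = [9.22, 56.3, 71.952]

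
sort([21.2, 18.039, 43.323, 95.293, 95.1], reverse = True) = [95.293, 95.1, 43.323, 21.2, 18.039]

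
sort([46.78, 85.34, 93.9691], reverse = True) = [93.9691, 85.34, 46.78]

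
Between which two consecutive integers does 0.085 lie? 0 and 1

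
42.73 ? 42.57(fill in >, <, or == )>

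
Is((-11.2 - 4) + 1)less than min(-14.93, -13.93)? No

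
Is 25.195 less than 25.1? No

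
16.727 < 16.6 False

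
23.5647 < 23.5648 True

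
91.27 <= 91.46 True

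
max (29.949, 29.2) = 29.949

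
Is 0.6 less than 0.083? No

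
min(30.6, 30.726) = 30.6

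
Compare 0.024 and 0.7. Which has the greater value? 0.7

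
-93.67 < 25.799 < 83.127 True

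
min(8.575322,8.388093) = 8.388093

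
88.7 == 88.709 False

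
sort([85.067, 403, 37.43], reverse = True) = [403, 85.067, 37.43]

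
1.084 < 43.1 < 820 True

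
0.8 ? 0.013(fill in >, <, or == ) >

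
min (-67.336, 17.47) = -67.336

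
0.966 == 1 False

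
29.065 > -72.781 True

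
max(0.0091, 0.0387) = 0.0387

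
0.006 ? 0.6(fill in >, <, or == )<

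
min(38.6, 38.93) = 38.6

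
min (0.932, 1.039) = 0.932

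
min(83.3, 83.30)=83.3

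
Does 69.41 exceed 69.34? Yes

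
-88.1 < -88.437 False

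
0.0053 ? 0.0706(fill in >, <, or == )<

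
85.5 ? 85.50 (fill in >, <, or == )==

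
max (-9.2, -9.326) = -9.2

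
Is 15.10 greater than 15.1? No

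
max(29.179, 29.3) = 29.3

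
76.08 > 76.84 False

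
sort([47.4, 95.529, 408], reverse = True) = [408, 95.529, 47.4]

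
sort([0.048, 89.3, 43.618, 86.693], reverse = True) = [89.3, 86.693, 43.618, 0.048]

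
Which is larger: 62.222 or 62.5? 62.5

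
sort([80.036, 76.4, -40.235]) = [-40.235, 76.4, 80.036]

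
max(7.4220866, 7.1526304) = 7.4220866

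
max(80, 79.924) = 80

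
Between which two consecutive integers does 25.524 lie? 25 and 26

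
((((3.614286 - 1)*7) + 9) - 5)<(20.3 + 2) False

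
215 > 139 True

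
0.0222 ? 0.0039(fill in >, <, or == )>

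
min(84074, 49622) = 49622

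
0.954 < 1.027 True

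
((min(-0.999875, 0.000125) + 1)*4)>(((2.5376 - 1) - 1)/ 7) False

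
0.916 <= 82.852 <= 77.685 False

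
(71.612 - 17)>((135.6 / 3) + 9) True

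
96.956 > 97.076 False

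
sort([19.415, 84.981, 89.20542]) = [19.415, 84.981, 89.20542]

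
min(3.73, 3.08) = 3.08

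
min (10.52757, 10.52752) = 10.52752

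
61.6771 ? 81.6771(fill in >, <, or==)<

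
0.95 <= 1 True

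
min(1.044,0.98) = 0.98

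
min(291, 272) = 272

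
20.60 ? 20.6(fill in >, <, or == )==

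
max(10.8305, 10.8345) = 10.8345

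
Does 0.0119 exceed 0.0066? Yes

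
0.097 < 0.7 True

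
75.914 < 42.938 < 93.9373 False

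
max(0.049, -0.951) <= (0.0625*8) True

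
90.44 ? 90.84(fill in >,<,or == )<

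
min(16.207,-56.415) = -56.415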